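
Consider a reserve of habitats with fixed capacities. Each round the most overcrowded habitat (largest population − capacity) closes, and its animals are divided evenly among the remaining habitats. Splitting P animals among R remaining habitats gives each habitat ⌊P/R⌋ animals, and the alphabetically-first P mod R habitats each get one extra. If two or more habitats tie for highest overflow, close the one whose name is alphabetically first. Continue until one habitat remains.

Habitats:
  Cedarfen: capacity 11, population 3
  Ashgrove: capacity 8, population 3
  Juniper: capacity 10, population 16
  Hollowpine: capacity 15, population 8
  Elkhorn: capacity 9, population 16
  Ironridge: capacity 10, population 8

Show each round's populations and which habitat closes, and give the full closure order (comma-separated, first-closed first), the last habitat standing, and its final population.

Closure order: Elkhorn, Juniper, Ironridge, Ashgrove, Cedarfen
Last habitat: Hollowpine with 54 animals

Round 1: Ashgrove=3 Cedarfen=3 Elkhorn=16 Hollowpine=8 Ironridge=8 Juniper=16 → close Elkhorn (overflow 7)
  16÷5 = 3 each, +1 to first 1
Round 2: Ashgrove=7 Cedarfen=6 Hollowpine=11 Ironridge=11 Juniper=19 → close Juniper (overflow 9)
  19÷4 = 4 each, +1 to first 3
Round 3: Ashgrove=12 Cedarfen=11 Hollowpine=16 Ironridge=15 → close Ironridge (overflow 5)
  15÷3 = 5 each, +1 to first 0
Round 4: Ashgrove=17 Cedarfen=16 Hollowpine=21 → close Ashgrove (overflow 9)
  17÷2 = 8 each, +1 to first 1
Round 5: Cedarfen=25 Hollowpine=29 → close Cedarfen (overflow 14)
  25÷1 = 25 each, +1 to first 0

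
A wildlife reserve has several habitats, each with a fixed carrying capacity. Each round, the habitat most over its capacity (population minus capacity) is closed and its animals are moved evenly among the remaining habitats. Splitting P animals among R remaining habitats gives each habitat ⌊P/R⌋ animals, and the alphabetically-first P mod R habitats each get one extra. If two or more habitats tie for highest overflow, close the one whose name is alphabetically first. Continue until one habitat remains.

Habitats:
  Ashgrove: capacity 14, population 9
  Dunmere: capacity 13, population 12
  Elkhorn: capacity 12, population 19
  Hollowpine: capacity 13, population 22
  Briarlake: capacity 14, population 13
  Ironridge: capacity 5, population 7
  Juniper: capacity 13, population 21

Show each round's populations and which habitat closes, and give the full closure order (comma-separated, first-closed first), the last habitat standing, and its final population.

Round 1: Ashgrove=9 Briarlake=13 Dunmere=12 Elkhorn=19 Hollowpine=22 Ironridge=7 Juniper=21 → close Hollowpine (overflow 9)
  22÷6 = 3 each, +1 to first 4
Round 2: Ashgrove=13 Briarlake=17 Dunmere=16 Elkhorn=23 Ironridge=10 Juniper=24 → close Elkhorn (overflow 11)
  23÷5 = 4 each, +1 to first 3
Round 3: Ashgrove=18 Briarlake=22 Dunmere=21 Ironridge=14 Juniper=28 → close Juniper (overflow 15)
  28÷4 = 7 each, +1 to first 0
Round 4: Ashgrove=25 Briarlake=29 Dunmere=28 Ironridge=21 → close Ironridge (overflow 16)
  21÷3 = 7 each, +1 to first 0
Round 5: Ashgrove=32 Briarlake=36 Dunmere=35 → close Briarlake (overflow 22)
  36÷2 = 18 each, +1 to first 0
Round 6: Ashgrove=50 Dunmere=53 → close Dunmere (overflow 40)
  53÷1 = 53 each, +1 to first 0

Closure order: Hollowpine, Elkhorn, Juniper, Ironridge, Briarlake, Dunmere
Last habitat: Ashgrove with 103 animals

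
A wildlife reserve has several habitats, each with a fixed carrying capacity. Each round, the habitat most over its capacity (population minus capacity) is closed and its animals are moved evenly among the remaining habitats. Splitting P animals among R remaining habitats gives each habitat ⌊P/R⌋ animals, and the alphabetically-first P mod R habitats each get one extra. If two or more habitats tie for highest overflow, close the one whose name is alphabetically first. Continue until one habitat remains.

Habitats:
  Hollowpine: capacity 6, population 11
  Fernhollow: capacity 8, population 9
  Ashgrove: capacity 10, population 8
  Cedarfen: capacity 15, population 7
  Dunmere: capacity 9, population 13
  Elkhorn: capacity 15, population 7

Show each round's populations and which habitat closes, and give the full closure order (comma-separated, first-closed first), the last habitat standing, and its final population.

Round 1: Ashgrove=8 Cedarfen=7 Dunmere=13 Elkhorn=7 Fernhollow=9 Hollowpine=11 → close Hollowpine (overflow 5)
  11÷5 = 2 each, +1 to first 1
Round 2: Ashgrove=11 Cedarfen=9 Dunmere=15 Elkhorn=9 Fernhollow=11 → close Dunmere (overflow 6)
  15÷4 = 3 each, +1 to first 3
Round 3: Ashgrove=15 Cedarfen=13 Elkhorn=13 Fernhollow=14 → close Fernhollow (overflow 6)
  14÷3 = 4 each, +1 to first 2
Round 4: Ashgrove=20 Cedarfen=18 Elkhorn=17 → close Ashgrove (overflow 10)
  20÷2 = 10 each, +1 to first 0
Round 5: Cedarfen=28 Elkhorn=27 → close Cedarfen (overflow 13)
  28÷1 = 28 each, +1 to first 0

Closure order: Hollowpine, Dunmere, Fernhollow, Ashgrove, Cedarfen
Last habitat: Elkhorn with 55 animals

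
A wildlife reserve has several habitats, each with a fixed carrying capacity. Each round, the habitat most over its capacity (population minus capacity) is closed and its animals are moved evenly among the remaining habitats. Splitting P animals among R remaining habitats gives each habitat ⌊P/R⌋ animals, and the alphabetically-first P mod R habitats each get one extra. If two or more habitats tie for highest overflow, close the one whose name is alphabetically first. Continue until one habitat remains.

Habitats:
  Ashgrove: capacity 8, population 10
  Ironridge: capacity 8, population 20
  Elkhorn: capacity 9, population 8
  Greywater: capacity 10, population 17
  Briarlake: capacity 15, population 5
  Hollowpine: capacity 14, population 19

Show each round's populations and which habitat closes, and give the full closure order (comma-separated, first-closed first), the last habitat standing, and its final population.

Round 1: Ashgrove=10 Briarlake=5 Elkhorn=8 Greywater=17 Hollowpine=19 Ironridge=20 → close Ironridge (overflow 12)
  20÷5 = 4 each, +1 to first 0
Round 2: Ashgrove=14 Briarlake=9 Elkhorn=12 Greywater=21 Hollowpine=23 → close Greywater (overflow 11)
  21÷4 = 5 each, +1 to first 1
Round 3: Ashgrove=20 Briarlake=14 Elkhorn=17 Hollowpine=28 → close Hollowpine (overflow 14)
  28÷3 = 9 each, +1 to first 1
Round 4: Ashgrove=30 Briarlake=23 Elkhorn=26 → close Ashgrove (overflow 22)
  30÷2 = 15 each, +1 to first 0
Round 5: Briarlake=38 Elkhorn=41 → close Elkhorn (overflow 32)
  41÷1 = 41 each, +1 to first 0

Closure order: Ironridge, Greywater, Hollowpine, Ashgrove, Elkhorn
Last habitat: Briarlake with 79 animals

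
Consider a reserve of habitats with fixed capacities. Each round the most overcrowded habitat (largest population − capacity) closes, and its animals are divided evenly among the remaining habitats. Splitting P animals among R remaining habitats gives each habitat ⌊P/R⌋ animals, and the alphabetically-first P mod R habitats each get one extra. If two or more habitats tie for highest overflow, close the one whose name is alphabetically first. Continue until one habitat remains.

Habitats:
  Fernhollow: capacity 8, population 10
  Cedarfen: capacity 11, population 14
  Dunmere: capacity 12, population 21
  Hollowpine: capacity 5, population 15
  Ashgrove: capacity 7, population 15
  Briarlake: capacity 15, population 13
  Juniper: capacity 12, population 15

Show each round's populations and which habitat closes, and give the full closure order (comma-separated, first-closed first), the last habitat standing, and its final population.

Round 1: Ashgrove=15 Briarlake=13 Cedarfen=14 Dunmere=21 Fernhollow=10 Hollowpine=15 Juniper=15 → close Hollowpine (overflow 10)
  15÷6 = 2 each, +1 to first 3
Round 2: Ashgrove=18 Briarlake=16 Cedarfen=17 Dunmere=23 Fernhollow=12 Juniper=17 → close Ashgrove (overflow 11)
  18÷5 = 3 each, +1 to first 3
Round 3: Briarlake=20 Cedarfen=21 Dunmere=27 Fernhollow=15 Juniper=20 → close Dunmere (overflow 15)
  27÷4 = 6 each, +1 to first 3
Round 4: Briarlake=27 Cedarfen=28 Fernhollow=22 Juniper=26 → close Cedarfen (overflow 17)
  28÷3 = 9 each, +1 to first 1
Round 5: Briarlake=37 Fernhollow=31 Juniper=35 → close Fernhollow (overflow 23)
  31÷2 = 15 each, +1 to first 1
Round 6: Briarlake=53 Juniper=50 → close Briarlake (overflow 38)
  53÷1 = 53 each, +1 to first 0

Closure order: Hollowpine, Ashgrove, Dunmere, Cedarfen, Fernhollow, Briarlake
Last habitat: Juniper with 103 animals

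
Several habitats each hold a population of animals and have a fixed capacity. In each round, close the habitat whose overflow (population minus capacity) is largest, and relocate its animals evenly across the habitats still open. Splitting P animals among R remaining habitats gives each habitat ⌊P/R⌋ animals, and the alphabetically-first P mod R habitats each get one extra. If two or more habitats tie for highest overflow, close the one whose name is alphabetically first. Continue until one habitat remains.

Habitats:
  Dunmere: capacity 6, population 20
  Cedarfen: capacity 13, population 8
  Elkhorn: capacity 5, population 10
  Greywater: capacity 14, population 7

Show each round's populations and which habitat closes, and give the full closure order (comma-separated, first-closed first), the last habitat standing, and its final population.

Closure order: Dunmere, Elkhorn, Cedarfen
Last habitat: Greywater with 45 animals

Round 1: Cedarfen=8 Dunmere=20 Elkhorn=10 Greywater=7 → close Dunmere (overflow 14)
  20÷3 = 6 each, +1 to first 2
Round 2: Cedarfen=15 Elkhorn=17 Greywater=13 → close Elkhorn (overflow 12)
  17÷2 = 8 each, +1 to first 1
Round 3: Cedarfen=24 Greywater=21 → close Cedarfen (overflow 11)
  24÷1 = 24 each, +1 to first 0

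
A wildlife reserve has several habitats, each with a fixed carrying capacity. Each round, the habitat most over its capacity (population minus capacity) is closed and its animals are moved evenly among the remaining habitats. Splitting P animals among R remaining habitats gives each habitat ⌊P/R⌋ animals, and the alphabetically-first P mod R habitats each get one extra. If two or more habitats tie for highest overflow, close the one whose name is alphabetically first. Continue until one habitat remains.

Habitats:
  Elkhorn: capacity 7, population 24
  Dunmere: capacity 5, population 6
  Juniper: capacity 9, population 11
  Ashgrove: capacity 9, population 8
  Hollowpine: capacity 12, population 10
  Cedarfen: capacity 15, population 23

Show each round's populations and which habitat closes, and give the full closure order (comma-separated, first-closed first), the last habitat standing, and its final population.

Round 1: Ashgrove=8 Cedarfen=23 Dunmere=6 Elkhorn=24 Hollowpine=10 Juniper=11 → close Elkhorn (overflow 17)
  24÷5 = 4 each, +1 to first 4
Round 2: Ashgrove=13 Cedarfen=28 Dunmere=11 Hollowpine=15 Juniper=15 → close Cedarfen (overflow 13)
  28÷4 = 7 each, +1 to first 0
Round 3: Ashgrove=20 Dunmere=18 Hollowpine=22 Juniper=22 → close Dunmere (overflow 13)
  18÷3 = 6 each, +1 to first 0
Round 4: Ashgrove=26 Hollowpine=28 Juniper=28 → close Juniper (overflow 19)
  28÷2 = 14 each, +1 to first 0
Round 5: Ashgrove=40 Hollowpine=42 → close Ashgrove (overflow 31)
  40÷1 = 40 each, +1 to first 0

Closure order: Elkhorn, Cedarfen, Dunmere, Juniper, Ashgrove
Last habitat: Hollowpine with 82 animals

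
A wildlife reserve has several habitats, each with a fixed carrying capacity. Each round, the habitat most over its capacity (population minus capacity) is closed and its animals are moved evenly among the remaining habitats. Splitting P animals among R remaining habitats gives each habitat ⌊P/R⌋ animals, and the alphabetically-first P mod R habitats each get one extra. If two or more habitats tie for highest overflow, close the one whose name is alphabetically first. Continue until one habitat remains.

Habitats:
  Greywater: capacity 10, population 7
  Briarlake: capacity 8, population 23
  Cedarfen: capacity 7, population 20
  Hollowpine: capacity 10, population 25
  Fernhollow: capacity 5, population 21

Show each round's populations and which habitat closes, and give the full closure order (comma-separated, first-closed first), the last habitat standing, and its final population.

Round 1: Briarlake=23 Cedarfen=20 Fernhollow=21 Greywater=7 Hollowpine=25 → close Fernhollow (overflow 16)
  21÷4 = 5 each, +1 to first 1
Round 2: Briarlake=29 Cedarfen=25 Greywater=12 Hollowpine=30 → close Briarlake (overflow 21)
  29÷3 = 9 each, +1 to first 2
Round 3: Cedarfen=35 Greywater=22 Hollowpine=39 → close Hollowpine (overflow 29)
  39÷2 = 19 each, +1 to first 1
Round 4: Cedarfen=55 Greywater=41 → close Cedarfen (overflow 48)
  55÷1 = 55 each, +1 to first 0

Closure order: Fernhollow, Briarlake, Hollowpine, Cedarfen
Last habitat: Greywater with 96 animals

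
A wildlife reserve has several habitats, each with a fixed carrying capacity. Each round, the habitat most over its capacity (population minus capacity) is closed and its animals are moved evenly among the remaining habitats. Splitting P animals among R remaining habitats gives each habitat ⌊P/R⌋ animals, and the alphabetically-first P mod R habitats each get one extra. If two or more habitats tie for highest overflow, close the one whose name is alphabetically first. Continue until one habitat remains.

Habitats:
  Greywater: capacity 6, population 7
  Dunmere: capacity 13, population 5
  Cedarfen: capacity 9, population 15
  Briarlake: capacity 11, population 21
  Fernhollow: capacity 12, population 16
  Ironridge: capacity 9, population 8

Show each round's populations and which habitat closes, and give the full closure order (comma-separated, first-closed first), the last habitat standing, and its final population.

Round 1: Briarlake=21 Cedarfen=15 Dunmere=5 Fernhollow=16 Greywater=7 Ironridge=8 → close Briarlake (overflow 10)
  21÷5 = 4 each, +1 to first 1
Round 2: Cedarfen=20 Dunmere=9 Fernhollow=20 Greywater=11 Ironridge=12 → close Cedarfen (overflow 11)
  20÷4 = 5 each, +1 to first 0
Round 3: Dunmere=14 Fernhollow=25 Greywater=16 Ironridge=17 → close Fernhollow (overflow 13)
  25÷3 = 8 each, +1 to first 1
Round 4: Dunmere=23 Greywater=24 Ironridge=25 → close Greywater (overflow 18)
  24÷2 = 12 each, +1 to first 0
Round 5: Dunmere=35 Ironridge=37 → close Ironridge (overflow 28)
  37÷1 = 37 each, +1 to first 0

Closure order: Briarlake, Cedarfen, Fernhollow, Greywater, Ironridge
Last habitat: Dunmere with 72 animals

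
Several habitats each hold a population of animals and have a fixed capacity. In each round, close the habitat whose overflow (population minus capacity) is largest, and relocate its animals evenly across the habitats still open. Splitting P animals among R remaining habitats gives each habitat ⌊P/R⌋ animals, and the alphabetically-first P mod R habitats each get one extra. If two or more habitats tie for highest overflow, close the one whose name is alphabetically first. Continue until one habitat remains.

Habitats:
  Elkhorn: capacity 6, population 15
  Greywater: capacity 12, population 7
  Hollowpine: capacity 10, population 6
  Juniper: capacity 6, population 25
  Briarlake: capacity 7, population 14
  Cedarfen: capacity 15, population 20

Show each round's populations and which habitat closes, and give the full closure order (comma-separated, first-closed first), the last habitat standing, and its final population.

Closure order: Juniper, Elkhorn, Briarlake, Cedarfen, Hollowpine
Last habitat: Greywater with 87 animals

Round 1: Briarlake=14 Cedarfen=20 Elkhorn=15 Greywater=7 Hollowpine=6 Juniper=25 → close Juniper (overflow 19)
  25÷5 = 5 each, +1 to first 0
Round 2: Briarlake=19 Cedarfen=25 Elkhorn=20 Greywater=12 Hollowpine=11 → close Elkhorn (overflow 14)
  20÷4 = 5 each, +1 to first 0
Round 3: Briarlake=24 Cedarfen=30 Greywater=17 Hollowpine=16 → close Briarlake (overflow 17)
  24÷3 = 8 each, +1 to first 0
Round 4: Cedarfen=38 Greywater=25 Hollowpine=24 → close Cedarfen (overflow 23)
  38÷2 = 19 each, +1 to first 0
Round 5: Greywater=44 Hollowpine=43 → close Hollowpine (overflow 33)
  43÷1 = 43 each, +1 to first 0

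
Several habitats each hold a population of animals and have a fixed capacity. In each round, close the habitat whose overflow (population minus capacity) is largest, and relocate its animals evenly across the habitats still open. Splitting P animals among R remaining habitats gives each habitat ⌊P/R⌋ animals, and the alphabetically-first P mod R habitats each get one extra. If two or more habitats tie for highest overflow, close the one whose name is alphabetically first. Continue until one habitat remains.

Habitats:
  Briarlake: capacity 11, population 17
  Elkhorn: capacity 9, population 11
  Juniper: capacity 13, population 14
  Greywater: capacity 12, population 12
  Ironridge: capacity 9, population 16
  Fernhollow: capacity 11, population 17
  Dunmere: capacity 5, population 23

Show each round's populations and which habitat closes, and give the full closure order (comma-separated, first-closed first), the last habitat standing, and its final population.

Closure order: Dunmere, Ironridge, Briarlake, Fernhollow, Elkhorn, Greywater
Last habitat: Juniper with 110 animals

Round 1: Briarlake=17 Dunmere=23 Elkhorn=11 Fernhollow=17 Greywater=12 Ironridge=16 Juniper=14 → close Dunmere (overflow 18)
  23÷6 = 3 each, +1 to first 5
Round 2: Briarlake=21 Elkhorn=15 Fernhollow=21 Greywater=16 Ironridge=20 Juniper=17 → close Ironridge (overflow 11)
  20÷5 = 4 each, +1 to first 0
Round 3: Briarlake=25 Elkhorn=19 Fernhollow=25 Greywater=20 Juniper=21 → close Briarlake (overflow 14)
  25÷4 = 6 each, +1 to first 1
Round 4: Elkhorn=26 Fernhollow=31 Greywater=26 Juniper=27 → close Fernhollow (overflow 20)
  31÷3 = 10 each, +1 to first 1
Round 5: Elkhorn=37 Greywater=36 Juniper=37 → close Elkhorn (overflow 28)
  37÷2 = 18 each, +1 to first 1
Round 6: Greywater=55 Juniper=55 → close Greywater (overflow 43)
  55÷1 = 55 each, +1 to first 0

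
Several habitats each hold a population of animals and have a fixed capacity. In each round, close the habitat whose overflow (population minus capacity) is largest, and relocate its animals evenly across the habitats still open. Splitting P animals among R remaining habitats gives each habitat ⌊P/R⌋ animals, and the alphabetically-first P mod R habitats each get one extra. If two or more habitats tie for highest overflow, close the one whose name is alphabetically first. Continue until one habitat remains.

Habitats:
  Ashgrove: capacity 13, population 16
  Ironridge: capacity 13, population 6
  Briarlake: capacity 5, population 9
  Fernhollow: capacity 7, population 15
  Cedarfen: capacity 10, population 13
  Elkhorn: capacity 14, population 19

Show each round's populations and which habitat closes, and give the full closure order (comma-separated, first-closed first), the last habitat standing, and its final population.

Round 1: Ashgrove=16 Briarlake=9 Cedarfen=13 Elkhorn=19 Fernhollow=15 Ironridge=6 → close Fernhollow (overflow 8)
  15÷5 = 3 each, +1 to first 0
Round 2: Ashgrove=19 Briarlake=12 Cedarfen=16 Elkhorn=22 Ironridge=9 → close Elkhorn (overflow 8)
  22÷4 = 5 each, +1 to first 2
Round 3: Ashgrove=25 Briarlake=18 Cedarfen=21 Ironridge=14 → close Briarlake (overflow 13)
  18÷3 = 6 each, +1 to first 0
Round 4: Ashgrove=31 Cedarfen=27 Ironridge=20 → close Ashgrove (overflow 18)
  31÷2 = 15 each, +1 to first 1
Round 5: Cedarfen=43 Ironridge=35 → close Cedarfen (overflow 33)
  43÷1 = 43 each, +1 to first 0

Closure order: Fernhollow, Elkhorn, Briarlake, Ashgrove, Cedarfen
Last habitat: Ironridge with 78 animals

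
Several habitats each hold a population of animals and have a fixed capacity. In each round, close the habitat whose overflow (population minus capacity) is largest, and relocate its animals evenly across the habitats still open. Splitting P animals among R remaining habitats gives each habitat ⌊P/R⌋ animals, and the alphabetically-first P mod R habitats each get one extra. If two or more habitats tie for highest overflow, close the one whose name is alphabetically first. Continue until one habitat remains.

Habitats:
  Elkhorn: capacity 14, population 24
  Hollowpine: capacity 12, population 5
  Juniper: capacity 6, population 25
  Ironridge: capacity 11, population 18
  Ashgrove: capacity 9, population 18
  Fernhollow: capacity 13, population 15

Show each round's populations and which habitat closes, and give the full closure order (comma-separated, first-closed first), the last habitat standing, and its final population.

Closure order: Juniper, Elkhorn, Ashgrove, Ironridge, Fernhollow
Last habitat: Hollowpine with 105 animals

Round 1: Ashgrove=18 Elkhorn=24 Fernhollow=15 Hollowpine=5 Ironridge=18 Juniper=25 → close Juniper (overflow 19)
  25÷5 = 5 each, +1 to first 0
Round 2: Ashgrove=23 Elkhorn=29 Fernhollow=20 Hollowpine=10 Ironridge=23 → close Elkhorn (overflow 15)
  29÷4 = 7 each, +1 to first 1
Round 3: Ashgrove=31 Fernhollow=27 Hollowpine=17 Ironridge=30 → close Ashgrove (overflow 22)
  31÷3 = 10 each, +1 to first 1
Round 4: Fernhollow=38 Hollowpine=27 Ironridge=40 → close Ironridge (overflow 29)
  40÷2 = 20 each, +1 to first 0
Round 5: Fernhollow=58 Hollowpine=47 → close Fernhollow (overflow 45)
  58÷1 = 58 each, +1 to first 0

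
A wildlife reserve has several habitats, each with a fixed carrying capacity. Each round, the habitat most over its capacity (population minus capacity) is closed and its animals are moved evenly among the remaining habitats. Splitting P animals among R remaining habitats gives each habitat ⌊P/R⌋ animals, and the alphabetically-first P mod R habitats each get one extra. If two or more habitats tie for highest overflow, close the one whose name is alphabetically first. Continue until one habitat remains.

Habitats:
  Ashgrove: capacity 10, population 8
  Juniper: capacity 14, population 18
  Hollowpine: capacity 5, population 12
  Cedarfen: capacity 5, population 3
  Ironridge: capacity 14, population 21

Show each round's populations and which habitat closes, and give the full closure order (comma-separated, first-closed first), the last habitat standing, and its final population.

Closure order: Hollowpine, Ironridge, Juniper, Ashgrove
Last habitat: Cedarfen with 62 animals

Round 1: Ashgrove=8 Cedarfen=3 Hollowpine=12 Ironridge=21 Juniper=18 → close Hollowpine (overflow 7)
  12÷4 = 3 each, +1 to first 0
Round 2: Ashgrove=11 Cedarfen=6 Ironridge=24 Juniper=21 → close Ironridge (overflow 10)
  24÷3 = 8 each, +1 to first 0
Round 3: Ashgrove=19 Cedarfen=14 Juniper=29 → close Juniper (overflow 15)
  29÷2 = 14 each, +1 to first 1
Round 4: Ashgrove=34 Cedarfen=28 → close Ashgrove (overflow 24)
  34÷1 = 34 each, +1 to first 0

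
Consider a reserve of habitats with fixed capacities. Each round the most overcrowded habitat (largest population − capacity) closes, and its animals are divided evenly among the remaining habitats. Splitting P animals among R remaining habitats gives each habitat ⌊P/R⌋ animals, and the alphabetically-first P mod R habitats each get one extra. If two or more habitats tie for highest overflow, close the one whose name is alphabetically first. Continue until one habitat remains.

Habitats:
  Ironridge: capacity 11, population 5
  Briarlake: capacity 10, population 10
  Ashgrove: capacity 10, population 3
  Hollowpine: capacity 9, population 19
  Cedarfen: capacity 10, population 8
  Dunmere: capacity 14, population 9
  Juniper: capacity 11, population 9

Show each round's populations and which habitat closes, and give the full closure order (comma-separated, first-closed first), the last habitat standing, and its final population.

Round 1: Ashgrove=3 Briarlake=10 Cedarfen=8 Dunmere=9 Hollowpine=19 Ironridge=5 Juniper=9 → close Hollowpine (overflow 10)
  19÷6 = 3 each, +1 to first 1
Round 2: Ashgrove=7 Briarlake=13 Cedarfen=11 Dunmere=12 Ironridge=8 Juniper=12 → close Briarlake (overflow 3)
  13÷5 = 2 each, +1 to first 3
Round 3: Ashgrove=10 Cedarfen=14 Dunmere=15 Ironridge=10 Juniper=14 → close Cedarfen (overflow 4)
  14÷4 = 3 each, +1 to first 2
Round 4: Ashgrove=14 Dunmere=19 Ironridge=13 Juniper=17 → close Juniper (overflow 6)
  17÷3 = 5 each, +1 to first 2
Round 5: Ashgrove=20 Dunmere=25 Ironridge=18 → close Dunmere (overflow 11)
  25÷2 = 12 each, +1 to first 1
Round 6: Ashgrove=33 Ironridge=30 → close Ashgrove (overflow 23)
  33÷1 = 33 each, +1 to first 0

Closure order: Hollowpine, Briarlake, Cedarfen, Juniper, Dunmere, Ashgrove
Last habitat: Ironridge with 63 animals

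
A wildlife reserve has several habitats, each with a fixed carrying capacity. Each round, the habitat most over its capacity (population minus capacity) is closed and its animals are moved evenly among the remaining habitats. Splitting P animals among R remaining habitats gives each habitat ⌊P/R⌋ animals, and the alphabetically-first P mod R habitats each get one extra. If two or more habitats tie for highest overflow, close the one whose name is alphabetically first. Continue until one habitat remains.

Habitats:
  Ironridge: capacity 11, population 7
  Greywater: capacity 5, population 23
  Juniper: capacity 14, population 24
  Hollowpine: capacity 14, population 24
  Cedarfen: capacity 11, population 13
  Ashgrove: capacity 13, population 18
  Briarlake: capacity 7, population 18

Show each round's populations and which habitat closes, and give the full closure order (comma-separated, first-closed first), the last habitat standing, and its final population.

Round 1: Ashgrove=18 Briarlake=18 Cedarfen=13 Greywater=23 Hollowpine=24 Ironridge=7 Juniper=24 → close Greywater (overflow 18)
  23÷6 = 3 each, +1 to first 5
Round 2: Ashgrove=22 Briarlake=22 Cedarfen=17 Hollowpine=28 Ironridge=11 Juniper=27 → close Briarlake (overflow 15)
  22÷5 = 4 each, +1 to first 2
Round 3: Ashgrove=27 Cedarfen=22 Hollowpine=32 Ironridge=15 Juniper=31 → close Hollowpine (overflow 18)
  32÷4 = 8 each, +1 to first 0
Round 4: Ashgrove=35 Cedarfen=30 Ironridge=23 Juniper=39 → close Juniper (overflow 25)
  39÷3 = 13 each, +1 to first 0
Round 5: Ashgrove=48 Cedarfen=43 Ironridge=36 → close Ashgrove (overflow 35)
  48÷2 = 24 each, +1 to first 0
Round 6: Cedarfen=67 Ironridge=60 → close Cedarfen (overflow 56)
  67÷1 = 67 each, +1 to first 0

Closure order: Greywater, Briarlake, Hollowpine, Juniper, Ashgrove, Cedarfen
Last habitat: Ironridge with 127 animals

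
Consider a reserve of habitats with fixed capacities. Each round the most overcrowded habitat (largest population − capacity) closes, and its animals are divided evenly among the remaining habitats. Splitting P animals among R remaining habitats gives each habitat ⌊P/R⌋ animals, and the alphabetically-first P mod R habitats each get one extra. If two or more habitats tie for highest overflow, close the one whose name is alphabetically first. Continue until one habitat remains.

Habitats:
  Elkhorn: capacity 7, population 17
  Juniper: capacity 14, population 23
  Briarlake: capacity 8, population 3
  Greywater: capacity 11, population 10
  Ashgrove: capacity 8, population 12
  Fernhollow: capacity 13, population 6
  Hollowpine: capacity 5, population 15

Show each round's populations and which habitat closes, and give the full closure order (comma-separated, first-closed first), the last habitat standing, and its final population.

Round 1: Ashgrove=12 Briarlake=3 Elkhorn=17 Fernhollow=6 Greywater=10 Hollowpine=15 Juniper=23 → close Elkhorn (overflow 10)
  17÷6 = 2 each, +1 to first 5
Round 2: Ashgrove=15 Briarlake=6 Fernhollow=9 Greywater=13 Hollowpine=18 Juniper=25 → close Hollowpine (overflow 13)
  18÷5 = 3 each, +1 to first 3
Round 3: Ashgrove=19 Briarlake=10 Fernhollow=13 Greywater=16 Juniper=28 → close Juniper (overflow 14)
  28÷4 = 7 each, +1 to first 0
Round 4: Ashgrove=26 Briarlake=17 Fernhollow=20 Greywater=23 → close Ashgrove (overflow 18)
  26÷3 = 8 each, +1 to first 2
Round 5: Briarlake=26 Fernhollow=29 Greywater=31 → close Greywater (overflow 20)
  31÷2 = 15 each, +1 to first 1
Round 6: Briarlake=42 Fernhollow=44 → close Briarlake (overflow 34)
  42÷1 = 42 each, +1 to first 0

Closure order: Elkhorn, Hollowpine, Juniper, Ashgrove, Greywater, Briarlake
Last habitat: Fernhollow with 86 animals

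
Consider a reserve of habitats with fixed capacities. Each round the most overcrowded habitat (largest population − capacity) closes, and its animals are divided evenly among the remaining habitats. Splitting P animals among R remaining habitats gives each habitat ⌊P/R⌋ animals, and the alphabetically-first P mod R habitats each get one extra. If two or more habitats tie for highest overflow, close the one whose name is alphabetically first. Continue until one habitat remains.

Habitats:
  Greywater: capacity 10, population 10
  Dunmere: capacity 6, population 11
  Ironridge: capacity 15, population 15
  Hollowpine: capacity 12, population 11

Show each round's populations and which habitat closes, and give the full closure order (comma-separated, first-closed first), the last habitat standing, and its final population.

Closure order: Dunmere, Greywater, Hollowpine
Last habitat: Ironridge with 47 animals

Round 1: Dunmere=11 Greywater=10 Hollowpine=11 Ironridge=15 → close Dunmere (overflow 5)
  11÷3 = 3 each, +1 to first 2
Round 2: Greywater=14 Hollowpine=15 Ironridge=18 → close Greywater (overflow 4)
  14÷2 = 7 each, +1 to first 0
Round 3: Hollowpine=22 Ironridge=25 → close Hollowpine (overflow 10)
  22÷1 = 22 each, +1 to first 0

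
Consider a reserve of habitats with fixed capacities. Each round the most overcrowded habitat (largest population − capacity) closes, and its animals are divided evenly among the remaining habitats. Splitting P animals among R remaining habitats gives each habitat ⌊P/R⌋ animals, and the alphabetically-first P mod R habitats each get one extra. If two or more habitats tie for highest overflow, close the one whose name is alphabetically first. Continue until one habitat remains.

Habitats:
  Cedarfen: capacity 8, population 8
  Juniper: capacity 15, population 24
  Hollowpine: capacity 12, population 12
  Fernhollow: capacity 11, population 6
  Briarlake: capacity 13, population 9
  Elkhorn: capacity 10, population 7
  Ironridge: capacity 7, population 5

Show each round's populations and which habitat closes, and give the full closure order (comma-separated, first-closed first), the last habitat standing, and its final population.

Round 1: Briarlake=9 Cedarfen=8 Elkhorn=7 Fernhollow=6 Hollowpine=12 Ironridge=5 Juniper=24 → close Juniper (overflow 9)
  24÷6 = 4 each, +1 to first 0
Round 2: Briarlake=13 Cedarfen=12 Elkhorn=11 Fernhollow=10 Hollowpine=16 Ironridge=9 → close Cedarfen (overflow 4)
  12÷5 = 2 each, +1 to first 2
Round 3: Briarlake=16 Elkhorn=14 Fernhollow=12 Hollowpine=18 Ironridge=11 → close Hollowpine (overflow 6)
  18÷4 = 4 each, +1 to first 2
Round 4: Briarlake=21 Elkhorn=19 Fernhollow=16 Ironridge=15 → close Elkhorn (overflow 9)
  19÷3 = 6 each, +1 to first 1
Round 5: Briarlake=28 Fernhollow=22 Ironridge=21 → close Briarlake (overflow 15)
  28÷2 = 14 each, +1 to first 0
Round 6: Fernhollow=36 Ironridge=35 → close Ironridge (overflow 28)
  35÷1 = 35 each, +1 to first 0

Closure order: Juniper, Cedarfen, Hollowpine, Elkhorn, Briarlake, Ironridge
Last habitat: Fernhollow with 71 animals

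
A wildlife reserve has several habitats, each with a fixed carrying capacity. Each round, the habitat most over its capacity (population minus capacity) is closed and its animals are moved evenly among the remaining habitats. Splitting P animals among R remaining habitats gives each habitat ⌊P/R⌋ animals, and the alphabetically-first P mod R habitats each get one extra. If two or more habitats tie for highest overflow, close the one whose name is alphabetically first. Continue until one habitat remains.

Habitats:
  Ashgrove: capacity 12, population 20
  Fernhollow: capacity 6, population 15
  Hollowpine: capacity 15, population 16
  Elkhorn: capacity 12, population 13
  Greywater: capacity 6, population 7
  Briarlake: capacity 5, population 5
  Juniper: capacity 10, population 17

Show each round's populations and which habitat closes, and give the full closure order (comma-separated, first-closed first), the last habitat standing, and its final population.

Closure order: Fernhollow, Ashgrove, Juniper, Elkhorn, Briarlake, Greywater
Last habitat: Hollowpine with 93 animals

Round 1: Ashgrove=20 Briarlake=5 Elkhorn=13 Fernhollow=15 Greywater=7 Hollowpine=16 Juniper=17 → close Fernhollow (overflow 9)
  15÷6 = 2 each, +1 to first 3
Round 2: Ashgrove=23 Briarlake=8 Elkhorn=16 Greywater=9 Hollowpine=18 Juniper=19 → close Ashgrove (overflow 11)
  23÷5 = 4 each, +1 to first 3
Round 3: Briarlake=13 Elkhorn=21 Greywater=14 Hollowpine=22 Juniper=23 → close Juniper (overflow 13)
  23÷4 = 5 each, +1 to first 3
Round 4: Briarlake=19 Elkhorn=27 Greywater=20 Hollowpine=27 → close Elkhorn (overflow 15)
  27÷3 = 9 each, +1 to first 0
Round 5: Briarlake=28 Greywater=29 Hollowpine=36 → close Briarlake (overflow 23)
  28÷2 = 14 each, +1 to first 0
Round 6: Greywater=43 Hollowpine=50 → close Greywater (overflow 37)
  43÷1 = 43 each, +1 to first 0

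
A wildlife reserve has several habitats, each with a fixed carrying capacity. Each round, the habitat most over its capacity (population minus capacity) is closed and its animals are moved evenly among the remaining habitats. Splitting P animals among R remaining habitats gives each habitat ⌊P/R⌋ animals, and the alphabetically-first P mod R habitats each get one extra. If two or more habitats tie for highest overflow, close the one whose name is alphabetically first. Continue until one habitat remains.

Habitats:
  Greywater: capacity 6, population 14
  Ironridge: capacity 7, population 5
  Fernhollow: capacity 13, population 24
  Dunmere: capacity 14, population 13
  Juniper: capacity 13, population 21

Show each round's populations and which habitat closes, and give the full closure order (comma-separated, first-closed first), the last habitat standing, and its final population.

Closure order: Fernhollow, Greywater, Juniper, Dunmere
Last habitat: Ironridge with 77 animals

Round 1: Dunmere=13 Fernhollow=24 Greywater=14 Ironridge=5 Juniper=21 → close Fernhollow (overflow 11)
  24÷4 = 6 each, +1 to first 0
Round 2: Dunmere=19 Greywater=20 Ironridge=11 Juniper=27 → close Greywater (overflow 14)
  20÷3 = 6 each, +1 to first 2
Round 3: Dunmere=26 Ironridge=18 Juniper=33 → close Juniper (overflow 20)
  33÷2 = 16 each, +1 to first 1
Round 4: Dunmere=43 Ironridge=34 → close Dunmere (overflow 29)
  43÷1 = 43 each, +1 to first 0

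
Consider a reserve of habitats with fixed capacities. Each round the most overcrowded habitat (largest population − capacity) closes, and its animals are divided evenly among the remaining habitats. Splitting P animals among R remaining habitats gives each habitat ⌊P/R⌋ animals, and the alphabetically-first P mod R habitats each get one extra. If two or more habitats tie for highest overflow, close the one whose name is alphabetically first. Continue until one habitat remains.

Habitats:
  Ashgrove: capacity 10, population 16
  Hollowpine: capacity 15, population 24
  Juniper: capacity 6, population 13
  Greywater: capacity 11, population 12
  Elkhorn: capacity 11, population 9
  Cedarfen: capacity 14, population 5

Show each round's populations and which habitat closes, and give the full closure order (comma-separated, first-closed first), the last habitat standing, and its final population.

Closure order: Hollowpine, Ashgrove, Juniper, Greywater, Elkhorn
Last habitat: Cedarfen with 79 animals

Round 1: Ashgrove=16 Cedarfen=5 Elkhorn=9 Greywater=12 Hollowpine=24 Juniper=13 → close Hollowpine (overflow 9)
  24÷5 = 4 each, +1 to first 4
Round 2: Ashgrove=21 Cedarfen=10 Elkhorn=14 Greywater=17 Juniper=17 → close Ashgrove (overflow 11)
  21÷4 = 5 each, +1 to first 1
Round 3: Cedarfen=16 Elkhorn=19 Greywater=22 Juniper=22 → close Juniper (overflow 16)
  22÷3 = 7 each, +1 to first 1
Round 4: Cedarfen=24 Elkhorn=26 Greywater=29 → close Greywater (overflow 18)
  29÷2 = 14 each, +1 to first 1
Round 5: Cedarfen=39 Elkhorn=40 → close Elkhorn (overflow 29)
  40÷1 = 40 each, +1 to first 0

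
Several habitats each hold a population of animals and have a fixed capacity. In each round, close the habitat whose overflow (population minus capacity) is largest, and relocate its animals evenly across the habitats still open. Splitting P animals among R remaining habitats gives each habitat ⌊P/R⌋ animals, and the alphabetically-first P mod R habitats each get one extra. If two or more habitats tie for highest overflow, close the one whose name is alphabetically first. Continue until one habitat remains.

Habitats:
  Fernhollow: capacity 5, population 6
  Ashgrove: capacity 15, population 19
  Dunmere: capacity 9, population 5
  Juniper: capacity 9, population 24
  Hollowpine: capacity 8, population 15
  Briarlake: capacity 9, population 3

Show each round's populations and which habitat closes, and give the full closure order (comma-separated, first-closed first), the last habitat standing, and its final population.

Closure order: Juniper, Hollowpine, Ashgrove, Fernhollow, Dunmere
Last habitat: Briarlake with 72 animals

Round 1: Ashgrove=19 Briarlake=3 Dunmere=5 Fernhollow=6 Hollowpine=15 Juniper=24 → close Juniper (overflow 15)
  24÷5 = 4 each, +1 to first 4
Round 2: Ashgrove=24 Briarlake=8 Dunmere=10 Fernhollow=11 Hollowpine=19 → close Hollowpine (overflow 11)
  19÷4 = 4 each, +1 to first 3
Round 3: Ashgrove=29 Briarlake=13 Dunmere=15 Fernhollow=15 → close Ashgrove (overflow 14)
  29÷3 = 9 each, +1 to first 2
Round 4: Briarlake=23 Dunmere=25 Fernhollow=24 → close Fernhollow (overflow 19)
  24÷2 = 12 each, +1 to first 0
Round 5: Briarlake=35 Dunmere=37 → close Dunmere (overflow 28)
  37÷1 = 37 each, +1 to first 0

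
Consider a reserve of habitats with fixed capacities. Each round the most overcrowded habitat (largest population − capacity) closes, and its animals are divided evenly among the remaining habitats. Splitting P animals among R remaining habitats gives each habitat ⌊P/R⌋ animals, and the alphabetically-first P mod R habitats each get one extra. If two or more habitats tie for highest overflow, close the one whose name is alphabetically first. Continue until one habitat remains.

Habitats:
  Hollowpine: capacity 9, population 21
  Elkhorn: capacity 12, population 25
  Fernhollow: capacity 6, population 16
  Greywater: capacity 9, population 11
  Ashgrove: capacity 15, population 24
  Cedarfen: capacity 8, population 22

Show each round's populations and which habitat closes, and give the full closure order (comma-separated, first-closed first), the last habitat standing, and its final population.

Closure order: Cedarfen, Elkhorn, Hollowpine, Ashgrove, Fernhollow
Last habitat: Greywater with 119 animals

Round 1: Ashgrove=24 Cedarfen=22 Elkhorn=25 Fernhollow=16 Greywater=11 Hollowpine=21 → close Cedarfen (overflow 14)
  22÷5 = 4 each, +1 to first 2
Round 2: Ashgrove=29 Elkhorn=30 Fernhollow=20 Greywater=15 Hollowpine=25 → close Elkhorn (overflow 18)
  30÷4 = 7 each, +1 to first 2
Round 3: Ashgrove=37 Fernhollow=28 Greywater=22 Hollowpine=32 → close Hollowpine (overflow 23)
  32÷3 = 10 each, +1 to first 2
Round 4: Ashgrove=48 Fernhollow=39 Greywater=32 → close Ashgrove (overflow 33)
  48÷2 = 24 each, +1 to first 0
Round 5: Fernhollow=63 Greywater=56 → close Fernhollow (overflow 57)
  63÷1 = 63 each, +1 to first 0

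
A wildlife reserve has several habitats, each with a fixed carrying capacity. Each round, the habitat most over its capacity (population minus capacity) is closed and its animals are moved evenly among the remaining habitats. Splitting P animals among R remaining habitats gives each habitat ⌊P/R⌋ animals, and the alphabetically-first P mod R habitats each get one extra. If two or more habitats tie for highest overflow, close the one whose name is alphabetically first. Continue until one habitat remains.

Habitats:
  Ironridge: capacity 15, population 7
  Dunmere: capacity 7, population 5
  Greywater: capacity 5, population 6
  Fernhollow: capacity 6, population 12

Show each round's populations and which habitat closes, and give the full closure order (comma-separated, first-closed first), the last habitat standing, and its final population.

Closure order: Fernhollow, Greywater, Dunmere
Last habitat: Ironridge with 30 animals

Round 1: Dunmere=5 Fernhollow=12 Greywater=6 Ironridge=7 → close Fernhollow (overflow 6)
  12÷3 = 4 each, +1 to first 0
Round 2: Dunmere=9 Greywater=10 Ironridge=11 → close Greywater (overflow 5)
  10÷2 = 5 each, +1 to first 0
Round 3: Dunmere=14 Ironridge=16 → close Dunmere (overflow 7)
  14÷1 = 14 each, +1 to first 0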